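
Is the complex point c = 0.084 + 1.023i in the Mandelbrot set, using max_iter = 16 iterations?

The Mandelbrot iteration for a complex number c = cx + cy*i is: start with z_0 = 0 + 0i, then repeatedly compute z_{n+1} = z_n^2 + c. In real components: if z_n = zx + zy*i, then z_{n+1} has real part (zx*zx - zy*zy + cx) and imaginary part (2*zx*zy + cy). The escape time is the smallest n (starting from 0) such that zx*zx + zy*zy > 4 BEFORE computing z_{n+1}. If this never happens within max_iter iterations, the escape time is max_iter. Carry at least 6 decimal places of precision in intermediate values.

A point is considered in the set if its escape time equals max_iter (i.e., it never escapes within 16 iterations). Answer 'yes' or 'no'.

z_0 = 0 + 0i, c = 0.0840 + 1.0230i
Iter 1: z = 0.0840 + 1.0230i, |z|^2 = 1.0536
Iter 2: z = -0.9555 + 1.1949i, |z|^2 = 2.3406
Iter 3: z = -0.4308 + -1.2603i, |z|^2 = 1.7740
Iter 4: z = -1.3188 + 2.1088i, |z|^2 = 6.1865
Escaped at iteration 4

Answer: no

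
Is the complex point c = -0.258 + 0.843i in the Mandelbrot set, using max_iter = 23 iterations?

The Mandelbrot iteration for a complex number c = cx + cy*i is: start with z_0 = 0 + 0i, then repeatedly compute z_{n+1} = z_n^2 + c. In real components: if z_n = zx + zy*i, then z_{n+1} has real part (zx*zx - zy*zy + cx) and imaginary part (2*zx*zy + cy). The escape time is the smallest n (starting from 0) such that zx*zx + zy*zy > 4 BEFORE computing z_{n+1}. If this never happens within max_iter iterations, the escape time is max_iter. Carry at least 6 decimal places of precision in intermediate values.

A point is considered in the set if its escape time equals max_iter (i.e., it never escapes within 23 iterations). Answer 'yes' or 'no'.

z_0 = 0 + 0i, c = -0.2580 + 0.8430i
Iter 1: z = -0.2580 + 0.8430i, |z|^2 = 0.7772
Iter 2: z = -0.9021 + 0.4080i, |z|^2 = 0.9802
Iter 3: z = 0.3893 + 0.1069i, |z|^2 = 0.1630
Iter 4: z = -0.1179 + 0.9262i, |z|^2 = 0.8718
Iter 5: z = -1.1020 + 0.6246i, |z|^2 = 1.6045
Iter 6: z = 0.5662 + -0.5337i, |z|^2 = 0.6053
Iter 7: z = -0.2222 + 0.2387i, |z|^2 = 0.1064
Iter 8: z = -0.2656 + 0.7369i, |z|^2 = 0.6136
Iter 9: z = -0.7305 + 0.4516i, |z|^2 = 0.7375
Iter 10: z = 0.0717 + 0.1833i, |z|^2 = 0.0387
Iter 11: z = -0.2865 + 0.8693i, |z|^2 = 0.8377
Iter 12: z = -0.9316 + 0.3450i, |z|^2 = 0.9869
Iter 13: z = 0.4908 + 0.2002i, |z|^2 = 0.2810
Iter 14: z = -0.0572 + 1.0396i, |z|^2 = 1.0840
Iter 15: z = -1.3354 + 0.7241i, |z|^2 = 2.3077
Iter 16: z = 1.0010 + -1.0910i, |z|^2 = 2.1923
Iter 17: z = -0.4462 + -1.3412i, |z|^2 = 1.9978
Iter 18: z = -1.8576 + 2.0399i, |z|^2 = 7.6119
Escaped at iteration 18

Answer: no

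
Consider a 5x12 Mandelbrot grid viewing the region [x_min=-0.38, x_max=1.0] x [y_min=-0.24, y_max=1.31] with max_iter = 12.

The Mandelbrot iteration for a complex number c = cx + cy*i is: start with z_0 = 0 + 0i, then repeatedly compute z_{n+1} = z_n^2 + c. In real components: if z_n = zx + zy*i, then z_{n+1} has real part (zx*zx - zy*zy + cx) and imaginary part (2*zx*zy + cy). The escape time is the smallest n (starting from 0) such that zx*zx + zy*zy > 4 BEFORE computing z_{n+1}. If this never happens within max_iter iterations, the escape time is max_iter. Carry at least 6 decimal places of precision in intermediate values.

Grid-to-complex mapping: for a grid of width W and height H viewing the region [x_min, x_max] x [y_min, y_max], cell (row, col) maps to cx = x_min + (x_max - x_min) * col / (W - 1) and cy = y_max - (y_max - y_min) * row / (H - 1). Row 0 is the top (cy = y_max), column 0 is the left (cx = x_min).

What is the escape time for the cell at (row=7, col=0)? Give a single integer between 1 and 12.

z_0 = 0 + 0i, c = -0.3800 + 0.3236i
Iter 1: z = -0.3800 + 0.3236i, |z|^2 = 0.2491
Iter 2: z = -0.3403 + 0.0777i, |z|^2 = 0.1219
Iter 3: z = -0.2702 + 0.2708i, |z|^2 = 0.1463
Iter 4: z = -0.3803 + 0.1773i, |z|^2 = 0.1761
Iter 5: z = -0.2668 + 0.1888i, |z|^2 = 0.1068
Iter 6: z = -0.3444 + 0.2229i, |z|^2 = 0.1683
Iter 7: z = -0.3110 + 0.1701i, |z|^2 = 0.1257
Iter 8: z = -0.3122 + 0.2178i, |z|^2 = 0.1449
Iter 9: z = -0.3300 + 0.1876i, |z|^2 = 0.1441
Iter 10: z = -0.3063 + 0.1998i, |z|^2 = 0.1337
Iter 11: z = -0.3261 + 0.2012i, |z|^2 = 0.1468

Answer: 12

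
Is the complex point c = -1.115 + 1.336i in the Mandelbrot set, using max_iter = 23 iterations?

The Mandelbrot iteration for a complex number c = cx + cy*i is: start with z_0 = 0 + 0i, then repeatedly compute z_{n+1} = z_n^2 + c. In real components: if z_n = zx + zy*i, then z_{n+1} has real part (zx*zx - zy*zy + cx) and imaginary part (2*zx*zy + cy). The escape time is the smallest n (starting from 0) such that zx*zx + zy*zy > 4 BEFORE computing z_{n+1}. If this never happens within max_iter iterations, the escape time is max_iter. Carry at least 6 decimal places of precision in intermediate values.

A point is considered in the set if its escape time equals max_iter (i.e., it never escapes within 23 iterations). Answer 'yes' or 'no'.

Answer: no

Derivation:
z_0 = 0 + 0i, c = -1.1150 + 1.3360i
Iter 1: z = -1.1150 + 1.3360i, |z|^2 = 3.0281
Iter 2: z = -1.6567 + -1.6433i, |z|^2 = 5.4449
Escaped at iteration 2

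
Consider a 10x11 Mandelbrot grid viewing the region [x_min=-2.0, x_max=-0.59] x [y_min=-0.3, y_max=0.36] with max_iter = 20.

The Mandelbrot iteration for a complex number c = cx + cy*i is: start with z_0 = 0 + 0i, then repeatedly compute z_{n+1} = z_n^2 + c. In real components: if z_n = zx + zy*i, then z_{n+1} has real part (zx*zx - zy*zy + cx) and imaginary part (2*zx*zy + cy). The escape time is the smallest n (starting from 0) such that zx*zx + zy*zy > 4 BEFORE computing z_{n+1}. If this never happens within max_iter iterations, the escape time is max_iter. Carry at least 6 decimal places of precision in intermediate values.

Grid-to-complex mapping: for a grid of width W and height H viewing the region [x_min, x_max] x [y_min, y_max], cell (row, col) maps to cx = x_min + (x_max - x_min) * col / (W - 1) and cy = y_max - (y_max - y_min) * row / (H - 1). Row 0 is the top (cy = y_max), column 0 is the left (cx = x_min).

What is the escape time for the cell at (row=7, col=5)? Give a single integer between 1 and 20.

z_0 = 0 + 0i, c = -1.2167 + -0.1020i
Iter 1: z = -1.2167 + -0.1020i, |z|^2 = 1.4907
Iter 2: z = 0.2532 + 0.1462i, |z|^2 = 0.0855
Iter 3: z = -1.1739 + -0.0280i, |z|^2 = 1.3789
Iter 4: z = 0.1607 + -0.0363i, |z|^2 = 0.0271
Iter 5: z = -1.1922 + -0.1137i, |z|^2 = 1.4342
Iter 6: z = 0.1917 + 0.1691i, |z|^2 = 0.0653
Iter 7: z = -1.2085 + -0.0372i, |z|^2 = 1.4618
Iter 8: z = 0.2424 + -0.0121i, |z|^2 = 0.0589
Iter 9: z = -1.1580 + -0.1079i, |z|^2 = 1.3527
Iter 10: z = 0.1128 + 0.1479i, |z|^2 = 0.0346
Iter 11: z = -1.2258 + -0.0687i, |z|^2 = 1.5073
Iter 12: z = 0.2812 + 0.0663i, |z|^2 = 0.0835
Iter 13: z = -1.1420 + -0.0647i, |z|^2 = 1.3083
Iter 14: z = 0.0833 + 0.0458i, |z|^2 = 0.0090
Iter 15: z = -1.2118 + -0.0944i, |z|^2 = 1.4774
Iter 16: z = 0.2430 + 0.1267i, |z|^2 = 0.0751
Iter 17: z = -1.1737 + -0.0404i, |z|^2 = 1.3792
Iter 18: z = 0.1593 + -0.0071i, |z|^2 = 0.0254
Iter 19: z = -1.1914 + -0.1043i, |z|^2 = 1.4302

Answer: 20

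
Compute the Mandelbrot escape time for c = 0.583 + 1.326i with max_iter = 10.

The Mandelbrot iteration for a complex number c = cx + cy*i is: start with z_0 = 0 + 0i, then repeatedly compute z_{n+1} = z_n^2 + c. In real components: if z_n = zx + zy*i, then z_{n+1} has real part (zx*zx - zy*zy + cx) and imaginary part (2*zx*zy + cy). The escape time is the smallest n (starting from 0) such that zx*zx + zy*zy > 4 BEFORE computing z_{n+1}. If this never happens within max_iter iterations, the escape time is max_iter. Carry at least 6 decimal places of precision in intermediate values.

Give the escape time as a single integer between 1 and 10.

Answer: 2

Derivation:
z_0 = 0 + 0i, c = 0.5830 + 1.3260i
Iter 1: z = 0.5830 + 1.3260i, |z|^2 = 2.0982
Iter 2: z = -0.8354 + 2.8721i, |z|^2 = 8.9469
Escaped at iteration 2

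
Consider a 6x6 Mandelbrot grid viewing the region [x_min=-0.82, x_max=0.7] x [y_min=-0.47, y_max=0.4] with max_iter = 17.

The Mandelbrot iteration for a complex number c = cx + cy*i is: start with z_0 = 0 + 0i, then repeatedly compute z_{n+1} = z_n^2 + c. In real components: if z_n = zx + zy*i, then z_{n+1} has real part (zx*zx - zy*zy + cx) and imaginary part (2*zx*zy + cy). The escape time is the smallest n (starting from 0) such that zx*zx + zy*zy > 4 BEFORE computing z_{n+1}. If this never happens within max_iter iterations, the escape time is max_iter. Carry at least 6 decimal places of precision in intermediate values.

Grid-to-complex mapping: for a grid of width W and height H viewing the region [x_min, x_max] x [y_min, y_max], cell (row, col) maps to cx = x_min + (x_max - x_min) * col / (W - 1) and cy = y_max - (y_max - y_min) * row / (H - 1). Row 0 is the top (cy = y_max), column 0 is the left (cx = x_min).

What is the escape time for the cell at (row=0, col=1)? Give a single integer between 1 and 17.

z_0 = 0 + 0i, c = -0.5160 + 0.4000i
Iter 1: z = -0.5160 + 0.4000i, |z|^2 = 0.4263
Iter 2: z = -0.4097 + -0.0128i, |z|^2 = 0.1681
Iter 3: z = -0.3483 + 0.4105i, |z|^2 = 0.2898
Iter 4: z = -0.5632 + 0.1141i, |z|^2 = 0.3302
Iter 5: z = -0.2118 + 0.2715i, |z|^2 = 0.1186
Iter 6: z = -0.5449 + 0.2850i, |z|^2 = 0.3781
Iter 7: z = -0.3004 + 0.0895i, |z|^2 = 0.0982
Iter 8: z = -0.4338 + 0.3463i, |z|^2 = 0.3081
Iter 9: z = -0.4477 + 0.0996i, |z|^2 = 0.2104
Iter 10: z = -0.3255 + 0.3108i, |z|^2 = 0.2025
Iter 11: z = -0.5067 + 0.1977i, |z|^2 = 0.2958
Iter 12: z = -0.2983 + 0.1997i, |z|^2 = 0.1289
Iter 13: z = -0.4669 + 0.2809i, |z|^2 = 0.2968
Iter 14: z = -0.3769 + 0.1378i, |z|^2 = 0.1610
Iter 15: z = -0.3929 + 0.2962i, |z|^2 = 0.2421
Iter 16: z = -0.4493 + 0.1673i, |z|^2 = 0.2299

Answer: 17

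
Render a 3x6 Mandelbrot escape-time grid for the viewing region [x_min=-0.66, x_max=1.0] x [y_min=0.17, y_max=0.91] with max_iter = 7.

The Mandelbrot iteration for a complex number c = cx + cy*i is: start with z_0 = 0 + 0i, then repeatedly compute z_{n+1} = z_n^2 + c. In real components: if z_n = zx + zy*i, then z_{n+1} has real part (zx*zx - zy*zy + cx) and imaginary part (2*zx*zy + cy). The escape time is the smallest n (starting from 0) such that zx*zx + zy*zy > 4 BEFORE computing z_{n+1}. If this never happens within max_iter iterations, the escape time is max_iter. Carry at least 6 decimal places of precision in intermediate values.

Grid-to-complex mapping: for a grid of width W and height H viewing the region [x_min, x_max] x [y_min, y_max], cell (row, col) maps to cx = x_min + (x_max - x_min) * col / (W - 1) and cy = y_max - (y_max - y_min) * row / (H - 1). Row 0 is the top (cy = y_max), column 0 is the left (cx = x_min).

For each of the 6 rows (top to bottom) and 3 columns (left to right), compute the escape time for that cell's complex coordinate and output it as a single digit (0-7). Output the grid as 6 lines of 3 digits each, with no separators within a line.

(row=0, col=0): c = -0.6600 + 0.9100i → escape time 4
(row=0, col=1): c = 0.1700 + 0.9100i → escape time 4
(row=0, col=2): c = 1.0000 + 0.9100i → escape time 2
(row=1, col=0): c = -0.6600 + 0.7620i → escape time 4
(row=1, col=1): c = 0.1700 + 0.7620i → escape time 6
(row=1, col=2): c = 1.0000 + 0.7620i → escape time 2
(row=2, col=0): c = -0.6600 + 0.6140i → escape time 7
(row=2, col=1): c = 0.1700 + 0.6140i → escape time 7
(row=2, col=2): c = 1.0000 + 0.6140i → escape time 2
(row=3, col=0): c = -0.6600 + 0.4660i → escape time 7
(row=3, col=1): c = 0.1700 + 0.4660i → escape time 7
(row=3, col=2): c = 1.0000 + 0.4660i → escape time 2
(row=4, col=0): c = -0.6600 + 0.3180i → escape time 7
(row=4, col=1): c = 0.1700 + 0.3180i → escape time 7
(row=4, col=2): c = 1.0000 + 0.3180i → escape time 2
(row=5, col=0): c = -0.6600 + 0.1700i → escape time 7
(row=5, col=1): c = 0.1700 + 0.1700i → escape time 7
(row=5, col=2): c = 1.0000 + 0.1700i → escape time 2

Answer: 442
462
772
772
772
772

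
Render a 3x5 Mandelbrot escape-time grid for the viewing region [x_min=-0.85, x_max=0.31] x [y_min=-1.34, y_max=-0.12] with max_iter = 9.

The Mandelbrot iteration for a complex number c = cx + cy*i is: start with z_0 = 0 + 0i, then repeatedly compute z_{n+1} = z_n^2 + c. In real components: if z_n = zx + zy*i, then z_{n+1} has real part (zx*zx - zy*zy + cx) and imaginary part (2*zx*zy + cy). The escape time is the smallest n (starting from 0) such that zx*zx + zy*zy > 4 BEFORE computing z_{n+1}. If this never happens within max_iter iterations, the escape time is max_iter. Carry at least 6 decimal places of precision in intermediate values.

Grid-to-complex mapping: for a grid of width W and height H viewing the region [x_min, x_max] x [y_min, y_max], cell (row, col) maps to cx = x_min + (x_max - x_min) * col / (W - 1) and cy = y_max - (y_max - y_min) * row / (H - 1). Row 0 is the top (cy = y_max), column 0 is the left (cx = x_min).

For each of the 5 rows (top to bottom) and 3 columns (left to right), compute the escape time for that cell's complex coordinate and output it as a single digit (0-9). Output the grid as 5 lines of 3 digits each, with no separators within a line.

Answer: 999
799
496
353
222

Derivation:
(row=0, col=0): c = -0.8500 + -0.1200i → escape time 9
(row=0, col=1): c = -0.2700 + -0.1200i → escape time 9
(row=0, col=2): c = 0.3100 + -0.1200i → escape time 9
(row=1, col=0): c = -0.8500 + -0.4250i → escape time 7
(row=1, col=1): c = -0.2700 + -0.4250i → escape time 9
(row=1, col=2): c = 0.3100 + -0.4250i → escape time 9
(row=2, col=0): c = -0.8500 + -0.7300i → escape time 4
(row=2, col=1): c = -0.2700 + -0.7300i → escape time 9
(row=2, col=2): c = 0.3100 + -0.7300i → escape time 6
(row=3, col=0): c = -0.8500 + -1.0350i → escape time 3
(row=3, col=1): c = -0.2700 + -1.0350i → escape time 5
(row=3, col=2): c = 0.3100 + -1.0350i → escape time 3
(row=4, col=0): c = -0.8500 + -1.3400i → escape time 2
(row=4, col=1): c = -0.2700 + -1.3400i → escape time 2
(row=4, col=2): c = 0.3100 + -1.3400i → escape time 2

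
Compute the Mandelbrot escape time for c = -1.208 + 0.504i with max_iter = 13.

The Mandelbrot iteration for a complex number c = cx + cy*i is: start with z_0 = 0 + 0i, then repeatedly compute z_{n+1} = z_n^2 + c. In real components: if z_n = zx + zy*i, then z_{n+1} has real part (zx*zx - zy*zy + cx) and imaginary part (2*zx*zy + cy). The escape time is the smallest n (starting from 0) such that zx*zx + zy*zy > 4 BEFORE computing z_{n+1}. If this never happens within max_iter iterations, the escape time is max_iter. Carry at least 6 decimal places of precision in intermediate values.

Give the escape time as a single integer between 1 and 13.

z_0 = 0 + 0i, c = -1.2080 + 0.5040i
Iter 1: z = -1.2080 + 0.5040i, |z|^2 = 1.7133
Iter 2: z = -0.0028 + -0.7137i, |z|^2 = 0.5093
Iter 3: z = -1.7173 + 0.5079i, |z|^2 = 3.2071
Iter 4: z = 1.4832 + -1.2405i, |z|^2 = 3.7387
Iter 5: z = -0.5472 + -3.1758i, |z|^2 = 10.3853
Escaped at iteration 5

Answer: 5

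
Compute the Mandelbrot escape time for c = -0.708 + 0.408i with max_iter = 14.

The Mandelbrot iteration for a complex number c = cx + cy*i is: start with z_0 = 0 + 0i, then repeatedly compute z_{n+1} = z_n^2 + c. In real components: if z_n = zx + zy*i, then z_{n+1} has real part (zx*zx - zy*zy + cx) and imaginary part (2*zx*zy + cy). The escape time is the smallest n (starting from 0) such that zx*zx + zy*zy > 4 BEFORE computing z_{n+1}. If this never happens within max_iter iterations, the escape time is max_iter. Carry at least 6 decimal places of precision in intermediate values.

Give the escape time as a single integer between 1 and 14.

z_0 = 0 + 0i, c = -0.7080 + 0.4080i
Iter 1: z = -0.7080 + 0.4080i, |z|^2 = 0.6677
Iter 2: z = -0.3732 + -0.1697i, |z|^2 = 0.1681
Iter 3: z = -0.5975 + 0.5347i, |z|^2 = 0.6429
Iter 4: z = -0.6368 + -0.2310i, |z|^2 = 0.4589
Iter 5: z = -0.3558 + 0.7022i, |z|^2 = 0.6197
Iter 6: z = -1.0745 + -0.0917i, |z|^2 = 1.1630
Iter 7: z = 0.4382 + 0.6050i, |z|^2 = 0.5580
Iter 8: z = -0.8820 + 0.9381i, |z|^2 = 1.6580
Iter 9: z = -0.8102 + -1.2469i, |z|^2 = 2.2111
Iter 10: z = -1.6063 + 2.4284i, |z|^2 = 8.4772
Escaped at iteration 10

Answer: 10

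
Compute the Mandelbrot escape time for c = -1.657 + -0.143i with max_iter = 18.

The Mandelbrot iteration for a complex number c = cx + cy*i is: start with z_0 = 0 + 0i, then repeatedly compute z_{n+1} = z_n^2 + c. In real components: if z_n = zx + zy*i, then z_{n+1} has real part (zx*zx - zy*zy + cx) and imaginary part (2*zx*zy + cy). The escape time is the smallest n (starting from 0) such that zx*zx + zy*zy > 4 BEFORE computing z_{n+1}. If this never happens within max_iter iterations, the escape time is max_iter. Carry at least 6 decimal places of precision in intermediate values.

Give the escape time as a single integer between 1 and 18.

z_0 = 0 + 0i, c = -1.6570 + -0.1430i
Iter 1: z = -1.6570 + -0.1430i, |z|^2 = 2.7661
Iter 2: z = 1.0682 + 0.3309i, |z|^2 = 1.2505
Iter 3: z = -0.6254 + 0.5639i, |z|^2 = 0.7092
Iter 4: z = -1.5838 + -0.8484i, |z|^2 = 3.2284
Iter 5: z = 0.1317 + 2.5446i, |z|^2 = 6.4921
Escaped at iteration 5

Answer: 5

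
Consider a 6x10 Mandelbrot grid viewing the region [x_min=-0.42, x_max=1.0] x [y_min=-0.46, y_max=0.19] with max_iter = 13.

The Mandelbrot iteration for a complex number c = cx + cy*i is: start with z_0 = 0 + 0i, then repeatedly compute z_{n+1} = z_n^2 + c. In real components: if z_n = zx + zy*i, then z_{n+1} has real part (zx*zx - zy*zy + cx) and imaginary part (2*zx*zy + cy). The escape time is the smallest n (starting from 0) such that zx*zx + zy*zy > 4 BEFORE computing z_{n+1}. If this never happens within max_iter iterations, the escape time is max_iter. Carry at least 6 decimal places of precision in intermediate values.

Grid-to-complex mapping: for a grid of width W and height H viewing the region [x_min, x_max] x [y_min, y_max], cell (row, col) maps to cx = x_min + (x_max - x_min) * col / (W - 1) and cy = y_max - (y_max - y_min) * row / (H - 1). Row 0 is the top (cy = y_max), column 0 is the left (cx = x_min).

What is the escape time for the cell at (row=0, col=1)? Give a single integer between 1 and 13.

Answer: 13

Derivation:
z_0 = 0 + 0i, c = -0.1360 + 0.1900i
Iter 1: z = -0.1360 + 0.1900i, |z|^2 = 0.0546
Iter 2: z = -0.1536 + 0.1383i, |z|^2 = 0.0427
Iter 3: z = -0.1315 + 0.1475i, |z|^2 = 0.0391
Iter 4: z = -0.1405 + 0.1512i, |z|^2 = 0.0426
Iter 5: z = -0.1391 + 0.1475i, |z|^2 = 0.0411
Iter 6: z = -0.1384 + 0.1489i, |z|^2 = 0.0413
Iter 7: z = -0.1390 + 0.1488i, |z|^2 = 0.0415
Iter 8: z = -0.1388 + 0.1486i, |z|^2 = 0.0414
Iter 9: z = -0.1388 + 0.1487i, |z|^2 = 0.0414
Iter 10: z = -0.1389 + 0.1487i, |z|^2 = 0.0414
Iter 11: z = -0.1388 + 0.1487i, |z|^2 = 0.0414
Iter 12: z = -0.1388 + 0.1487i, |z|^2 = 0.0414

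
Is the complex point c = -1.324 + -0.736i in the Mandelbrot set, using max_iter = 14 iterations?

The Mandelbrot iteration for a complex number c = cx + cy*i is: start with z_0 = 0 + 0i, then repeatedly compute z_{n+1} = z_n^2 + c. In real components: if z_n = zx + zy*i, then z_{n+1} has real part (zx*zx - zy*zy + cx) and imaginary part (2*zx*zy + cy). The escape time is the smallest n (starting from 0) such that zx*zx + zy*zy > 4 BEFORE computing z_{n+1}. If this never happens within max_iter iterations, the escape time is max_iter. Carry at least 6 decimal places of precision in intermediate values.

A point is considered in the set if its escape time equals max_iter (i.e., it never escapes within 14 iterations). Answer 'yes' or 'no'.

z_0 = 0 + 0i, c = -1.3240 + -0.7360i
Iter 1: z = -1.3240 + -0.7360i, |z|^2 = 2.2947
Iter 2: z = -0.1127 + 1.2129i, |z|^2 = 1.4839
Iter 3: z = -2.7825 + -1.0094i, |z|^2 = 8.7612
Escaped at iteration 3

Answer: no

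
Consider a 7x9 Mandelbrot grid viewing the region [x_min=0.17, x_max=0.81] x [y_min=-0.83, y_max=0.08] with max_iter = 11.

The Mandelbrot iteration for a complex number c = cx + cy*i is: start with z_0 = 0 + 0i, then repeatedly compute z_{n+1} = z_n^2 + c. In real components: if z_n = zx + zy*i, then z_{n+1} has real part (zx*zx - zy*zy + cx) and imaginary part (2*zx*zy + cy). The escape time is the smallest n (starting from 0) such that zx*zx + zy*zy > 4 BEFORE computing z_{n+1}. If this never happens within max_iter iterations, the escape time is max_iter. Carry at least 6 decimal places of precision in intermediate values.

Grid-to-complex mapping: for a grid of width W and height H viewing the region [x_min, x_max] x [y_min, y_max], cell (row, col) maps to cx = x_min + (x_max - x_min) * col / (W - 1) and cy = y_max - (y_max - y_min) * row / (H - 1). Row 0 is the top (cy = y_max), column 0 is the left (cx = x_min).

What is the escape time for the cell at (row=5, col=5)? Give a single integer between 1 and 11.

Answer: 3

Derivation:
z_0 = 0 + 0i, c = 0.7033 + -0.4887i
Iter 1: z = 0.7033 + -0.4887i, |z|^2 = 0.7336
Iter 2: z = 0.9591 + -1.1763i, |z|^2 = 2.3035
Iter 3: z = 0.2397 + -2.7451i, |z|^2 = 7.5932
Escaped at iteration 3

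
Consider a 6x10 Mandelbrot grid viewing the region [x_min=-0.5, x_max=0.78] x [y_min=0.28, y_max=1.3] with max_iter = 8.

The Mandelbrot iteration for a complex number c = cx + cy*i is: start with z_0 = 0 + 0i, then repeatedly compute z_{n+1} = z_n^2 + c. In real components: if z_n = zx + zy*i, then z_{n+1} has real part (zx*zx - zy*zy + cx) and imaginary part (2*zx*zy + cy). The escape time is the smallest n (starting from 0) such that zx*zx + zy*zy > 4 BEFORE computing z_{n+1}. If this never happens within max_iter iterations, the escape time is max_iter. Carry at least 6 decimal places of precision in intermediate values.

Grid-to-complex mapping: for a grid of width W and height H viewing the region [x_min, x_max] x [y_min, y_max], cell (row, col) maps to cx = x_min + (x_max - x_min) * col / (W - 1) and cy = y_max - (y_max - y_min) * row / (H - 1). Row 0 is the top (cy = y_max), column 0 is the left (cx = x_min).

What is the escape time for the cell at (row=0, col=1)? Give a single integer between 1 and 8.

z_0 = 0 + 0i, c = -0.2440 + 1.3000i
Iter 1: z = -0.2440 + 1.3000i, |z|^2 = 1.7495
Iter 2: z = -1.8745 + 0.6656i, |z|^2 = 3.9566
Iter 3: z = 2.8266 + -1.1953i, |z|^2 = 9.4183
Escaped at iteration 3

Answer: 3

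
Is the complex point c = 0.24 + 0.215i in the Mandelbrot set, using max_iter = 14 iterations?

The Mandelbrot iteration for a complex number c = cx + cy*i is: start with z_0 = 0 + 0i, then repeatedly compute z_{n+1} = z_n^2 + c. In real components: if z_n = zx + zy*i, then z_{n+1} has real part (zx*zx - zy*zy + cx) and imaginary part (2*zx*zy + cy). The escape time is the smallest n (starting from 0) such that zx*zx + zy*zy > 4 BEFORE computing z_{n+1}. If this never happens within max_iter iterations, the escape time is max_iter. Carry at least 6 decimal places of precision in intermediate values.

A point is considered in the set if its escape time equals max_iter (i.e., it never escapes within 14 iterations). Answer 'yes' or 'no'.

Answer: yes

Derivation:
z_0 = 0 + 0i, c = 0.2400 + 0.2150i
Iter 1: z = 0.2400 + 0.2150i, |z|^2 = 0.1038
Iter 2: z = 0.2514 + 0.3182i, |z|^2 = 0.1644
Iter 3: z = 0.2019 + 0.3750i, |z|^2 = 0.1814
Iter 4: z = 0.1402 + 0.3664i, |z|^2 = 0.1539
Iter 5: z = 0.1254 + 0.3177i, |z|^2 = 0.1167
Iter 6: z = 0.1548 + 0.2947i, |z|^2 = 0.1108
Iter 7: z = 0.1771 + 0.3062i, |z|^2 = 0.1251
Iter 8: z = 0.1776 + 0.3235i, |z|^2 = 0.1362
Iter 9: z = 0.1669 + 0.3299i, |z|^2 = 0.1367
Iter 10: z = 0.1590 + 0.3251i, |z|^2 = 0.1310
Iter 11: z = 0.1596 + 0.3184i, |z|^2 = 0.1268
Iter 12: z = 0.1641 + 0.3166i, |z|^2 = 0.1272
Iter 13: z = 0.1667 + 0.3189i, |z|^2 = 0.1295
Did not escape in 14 iterations → in set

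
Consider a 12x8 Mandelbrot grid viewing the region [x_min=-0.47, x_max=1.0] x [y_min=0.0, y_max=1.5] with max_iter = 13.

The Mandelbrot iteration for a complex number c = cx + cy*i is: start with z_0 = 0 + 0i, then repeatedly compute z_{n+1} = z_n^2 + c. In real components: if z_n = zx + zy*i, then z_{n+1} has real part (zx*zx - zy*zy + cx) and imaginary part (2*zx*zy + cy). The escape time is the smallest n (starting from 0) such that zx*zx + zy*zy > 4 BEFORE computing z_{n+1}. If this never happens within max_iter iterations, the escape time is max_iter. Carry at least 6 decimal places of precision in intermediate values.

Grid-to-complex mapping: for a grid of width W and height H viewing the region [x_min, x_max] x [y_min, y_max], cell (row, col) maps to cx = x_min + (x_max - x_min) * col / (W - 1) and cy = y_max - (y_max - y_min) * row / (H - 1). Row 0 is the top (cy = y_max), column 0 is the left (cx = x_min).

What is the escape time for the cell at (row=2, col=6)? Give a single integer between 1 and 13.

Answer: 3

Derivation:
z_0 = 0 + 0i, c = 0.3318 + 1.0714i
Iter 1: z = 0.3318 + 1.0714i, |z|^2 = 1.2581
Iter 2: z = -0.7060 + 1.7825i, |z|^2 = 3.6757
Iter 3: z = -2.3469 + -1.4455i, |z|^2 = 7.5975
Escaped at iteration 3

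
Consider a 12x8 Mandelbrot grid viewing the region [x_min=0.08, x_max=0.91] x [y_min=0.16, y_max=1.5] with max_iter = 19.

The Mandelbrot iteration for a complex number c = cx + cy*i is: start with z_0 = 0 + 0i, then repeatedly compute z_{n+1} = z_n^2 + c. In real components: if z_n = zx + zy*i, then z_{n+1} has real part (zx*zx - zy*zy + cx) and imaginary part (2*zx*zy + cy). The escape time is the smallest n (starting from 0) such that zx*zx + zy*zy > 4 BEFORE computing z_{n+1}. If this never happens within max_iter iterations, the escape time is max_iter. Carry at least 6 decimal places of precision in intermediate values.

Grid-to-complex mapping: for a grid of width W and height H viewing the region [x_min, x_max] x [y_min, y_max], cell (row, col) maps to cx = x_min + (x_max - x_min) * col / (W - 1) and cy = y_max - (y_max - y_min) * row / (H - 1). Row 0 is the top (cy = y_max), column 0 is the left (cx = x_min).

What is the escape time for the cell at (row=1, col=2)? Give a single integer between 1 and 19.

Answer: 2

Derivation:
z_0 = 0 + 0i, c = 0.2309 + 1.3086i
Iter 1: z = 0.2309 + 1.3086i, |z|^2 = 1.7657
Iter 2: z = -1.4281 + 1.9129i, |z|^2 = 5.6987
Escaped at iteration 2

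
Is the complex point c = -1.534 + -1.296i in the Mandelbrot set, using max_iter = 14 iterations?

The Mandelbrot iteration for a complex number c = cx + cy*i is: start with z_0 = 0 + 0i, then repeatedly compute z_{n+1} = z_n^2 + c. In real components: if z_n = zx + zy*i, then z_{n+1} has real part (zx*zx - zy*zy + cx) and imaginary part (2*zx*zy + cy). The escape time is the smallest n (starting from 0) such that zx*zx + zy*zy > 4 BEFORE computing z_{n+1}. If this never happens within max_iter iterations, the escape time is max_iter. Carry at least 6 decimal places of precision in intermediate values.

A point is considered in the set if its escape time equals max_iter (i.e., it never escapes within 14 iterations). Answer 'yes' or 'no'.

z_0 = 0 + 0i, c = -1.5340 + -1.2960i
Iter 1: z = -1.5340 + -1.2960i, |z|^2 = 4.0328
Escaped at iteration 1

Answer: no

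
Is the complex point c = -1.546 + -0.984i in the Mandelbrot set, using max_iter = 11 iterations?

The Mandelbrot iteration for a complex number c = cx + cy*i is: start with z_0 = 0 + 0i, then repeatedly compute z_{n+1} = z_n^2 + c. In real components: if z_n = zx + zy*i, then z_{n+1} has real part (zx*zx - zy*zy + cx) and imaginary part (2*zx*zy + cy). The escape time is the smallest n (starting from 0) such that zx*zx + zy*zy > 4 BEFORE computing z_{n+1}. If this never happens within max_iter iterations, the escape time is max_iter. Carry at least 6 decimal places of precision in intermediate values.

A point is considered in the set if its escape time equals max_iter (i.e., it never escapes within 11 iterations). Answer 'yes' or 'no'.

z_0 = 0 + 0i, c = -1.5460 + -0.9840i
Iter 1: z = -1.5460 + -0.9840i, |z|^2 = 3.3584
Iter 2: z = -0.1241 + 2.0585i, |z|^2 = 4.2529
Escaped at iteration 2

Answer: no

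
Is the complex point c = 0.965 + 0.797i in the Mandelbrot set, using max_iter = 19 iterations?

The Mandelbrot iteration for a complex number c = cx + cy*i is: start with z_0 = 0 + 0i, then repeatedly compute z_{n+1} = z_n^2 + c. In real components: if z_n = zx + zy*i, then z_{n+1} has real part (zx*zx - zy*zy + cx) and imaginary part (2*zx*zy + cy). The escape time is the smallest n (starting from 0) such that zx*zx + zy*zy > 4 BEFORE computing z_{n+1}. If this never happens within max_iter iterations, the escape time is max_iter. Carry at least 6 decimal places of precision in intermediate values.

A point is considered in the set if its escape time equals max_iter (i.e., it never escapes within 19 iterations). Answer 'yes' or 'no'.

Answer: no

Derivation:
z_0 = 0 + 0i, c = 0.9650 + 0.7970i
Iter 1: z = 0.9650 + 0.7970i, |z|^2 = 1.5664
Iter 2: z = 1.2610 + 2.3352i, |z|^2 = 7.0434
Escaped at iteration 2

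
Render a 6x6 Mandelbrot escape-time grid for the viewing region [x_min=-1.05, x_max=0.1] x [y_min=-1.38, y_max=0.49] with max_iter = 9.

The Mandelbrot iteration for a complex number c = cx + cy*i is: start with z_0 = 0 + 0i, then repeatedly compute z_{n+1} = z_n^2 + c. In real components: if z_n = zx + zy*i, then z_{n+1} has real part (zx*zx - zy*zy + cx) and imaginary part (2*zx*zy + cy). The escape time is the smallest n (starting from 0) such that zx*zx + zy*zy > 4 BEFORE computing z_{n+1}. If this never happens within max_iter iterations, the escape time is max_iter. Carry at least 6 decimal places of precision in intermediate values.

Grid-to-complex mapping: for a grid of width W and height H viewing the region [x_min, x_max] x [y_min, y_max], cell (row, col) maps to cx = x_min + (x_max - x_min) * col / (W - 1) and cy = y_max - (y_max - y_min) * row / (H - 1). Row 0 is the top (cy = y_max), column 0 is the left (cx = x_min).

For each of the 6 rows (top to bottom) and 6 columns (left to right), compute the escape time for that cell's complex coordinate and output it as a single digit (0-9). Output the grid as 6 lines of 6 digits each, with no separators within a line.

(row=0, col=0): c = -1.0500 + 0.4900i → escape time 5
(row=0, col=1): c = -0.8200 + 0.4900i → escape time 6
(row=0, col=2): c = -0.5900 + 0.4900i → escape time 9
(row=0, col=3): c = -0.3600 + 0.4900i → escape time 9
(row=0, col=4): c = -0.1300 + 0.4900i → escape time 9
(row=0, col=5): c = 0.1000 + 0.4900i → escape time 9
(row=1, col=0): c = -1.0500 + 0.1160i → escape time 9
(row=1, col=1): c = -0.8200 + 0.1160i → escape time 9
(row=1, col=2): c = -0.5900 + 0.1160i → escape time 9
(row=1, col=3): c = -0.3600 + 0.1160i → escape time 9
(row=1, col=4): c = -0.1300 + 0.1160i → escape time 9
(row=1, col=5): c = 0.1000 + 0.1160i → escape time 9
(row=2, col=0): c = -1.0500 + -0.2580i → escape time 9
(row=2, col=1): c = -0.8200 + -0.2580i → escape time 9
(row=2, col=2): c = -0.5900 + -0.2580i → escape time 9
(row=2, col=3): c = -0.3600 + -0.2580i → escape time 9
(row=2, col=4): c = -0.1300 + -0.2580i → escape time 9
(row=2, col=5): c = 0.1000 + -0.2580i → escape time 9
(row=3, col=0): c = -1.0500 + -0.6320i → escape time 4
(row=3, col=1): c = -0.8200 + -0.6320i → escape time 5
(row=3, col=2): c = -0.5900 + -0.6320i → escape time 9
(row=3, col=3): c = -0.3600 + -0.6320i → escape time 9
(row=3, col=4): c = -0.1300 + -0.6320i → escape time 9
(row=3, col=5): c = 0.1000 + -0.6320i → escape time 9
(row=4, col=0): c = -1.0500 + -1.0060i → escape time 3
(row=4, col=1): c = -0.8200 + -1.0060i → escape time 3
(row=4, col=2): c = -0.5900 + -1.0060i → escape time 4
(row=4, col=3): c = -0.3600 + -1.0060i → escape time 5
(row=4, col=4): c = -0.1300 + -1.0060i → escape time 9
(row=4, col=5): c = 0.1000 + -1.0060i → escape time 4
(row=5, col=0): c = -1.0500 + -1.3800i → escape time 2
(row=5, col=1): c = -0.8200 + -1.3800i → escape time 2
(row=5, col=2): c = -0.5900 + -1.3800i → escape time 2
(row=5, col=3): c = -0.3600 + -1.3800i → escape time 2
(row=5, col=4): c = -0.1300 + -1.3800i → escape time 2
(row=5, col=5): c = 0.1000 + -1.3800i → escape time 2

Answer: 569999
999999
999999
459999
334594
222222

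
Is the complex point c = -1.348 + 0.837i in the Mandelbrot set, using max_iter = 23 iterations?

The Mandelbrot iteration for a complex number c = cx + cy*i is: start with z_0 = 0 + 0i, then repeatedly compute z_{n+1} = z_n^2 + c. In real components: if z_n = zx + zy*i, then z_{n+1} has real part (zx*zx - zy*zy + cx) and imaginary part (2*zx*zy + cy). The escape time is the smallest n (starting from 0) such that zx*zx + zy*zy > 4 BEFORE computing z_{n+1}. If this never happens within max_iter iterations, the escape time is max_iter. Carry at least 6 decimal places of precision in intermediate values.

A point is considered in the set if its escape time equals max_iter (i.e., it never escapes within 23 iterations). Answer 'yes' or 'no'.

Answer: no

Derivation:
z_0 = 0 + 0i, c = -1.3480 + 0.8370i
Iter 1: z = -1.3480 + 0.8370i, |z|^2 = 2.5177
Iter 2: z = -0.2315 + -1.4196i, |z|^2 = 2.0687
Iter 3: z = -3.3096 + 1.4942i, |z|^2 = 13.1856
Escaped at iteration 3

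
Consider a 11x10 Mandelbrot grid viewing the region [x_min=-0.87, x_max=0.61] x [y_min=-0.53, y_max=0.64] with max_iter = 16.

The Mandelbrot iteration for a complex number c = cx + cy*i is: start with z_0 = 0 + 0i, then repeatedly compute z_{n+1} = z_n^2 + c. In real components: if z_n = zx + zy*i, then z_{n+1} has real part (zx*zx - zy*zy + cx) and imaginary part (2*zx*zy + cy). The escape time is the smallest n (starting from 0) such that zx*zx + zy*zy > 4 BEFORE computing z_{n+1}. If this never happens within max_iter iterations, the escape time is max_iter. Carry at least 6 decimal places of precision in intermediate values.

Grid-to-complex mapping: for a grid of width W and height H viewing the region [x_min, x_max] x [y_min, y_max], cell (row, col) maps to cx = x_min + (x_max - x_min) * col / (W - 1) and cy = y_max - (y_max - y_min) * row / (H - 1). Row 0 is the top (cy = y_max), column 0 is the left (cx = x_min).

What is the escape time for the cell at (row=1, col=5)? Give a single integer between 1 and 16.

Answer: 16

Derivation:
z_0 = 0 + 0i, c = -0.1300 + 0.5100i
Iter 1: z = -0.1300 + 0.5100i, |z|^2 = 0.2770
Iter 2: z = -0.3732 + 0.3774i, |z|^2 = 0.2817
Iter 3: z = -0.1332 + 0.2283i, |z|^2 = 0.0699
Iter 4: z = -0.1644 + 0.4492i, |z|^2 = 0.2288
Iter 5: z = -0.3048 + 0.3623i, |z|^2 = 0.2241
Iter 6: z = -0.1684 + 0.2892i, |z|^2 = 0.1120
Iter 7: z = -0.1853 + 0.4126i, |z|^2 = 0.2046
Iter 8: z = -0.2659 + 0.3571i, |z|^2 = 0.1982
Iter 9: z = -0.1868 + 0.3201i, |z|^2 = 0.1373
Iter 10: z = -0.1975 + 0.3904i, |z|^2 = 0.1914
Iter 11: z = -0.2434 + 0.3558i, |z|^2 = 0.1858
Iter 12: z = -0.1973 + 0.3368i, |z|^2 = 0.1524
Iter 13: z = -0.2045 + 0.3771i, |z|^2 = 0.1840
Iter 14: z = -0.2304 + 0.3558i, |z|^2 = 0.1796
Iter 15: z = -0.2035 + 0.3461i, |z|^2 = 0.1612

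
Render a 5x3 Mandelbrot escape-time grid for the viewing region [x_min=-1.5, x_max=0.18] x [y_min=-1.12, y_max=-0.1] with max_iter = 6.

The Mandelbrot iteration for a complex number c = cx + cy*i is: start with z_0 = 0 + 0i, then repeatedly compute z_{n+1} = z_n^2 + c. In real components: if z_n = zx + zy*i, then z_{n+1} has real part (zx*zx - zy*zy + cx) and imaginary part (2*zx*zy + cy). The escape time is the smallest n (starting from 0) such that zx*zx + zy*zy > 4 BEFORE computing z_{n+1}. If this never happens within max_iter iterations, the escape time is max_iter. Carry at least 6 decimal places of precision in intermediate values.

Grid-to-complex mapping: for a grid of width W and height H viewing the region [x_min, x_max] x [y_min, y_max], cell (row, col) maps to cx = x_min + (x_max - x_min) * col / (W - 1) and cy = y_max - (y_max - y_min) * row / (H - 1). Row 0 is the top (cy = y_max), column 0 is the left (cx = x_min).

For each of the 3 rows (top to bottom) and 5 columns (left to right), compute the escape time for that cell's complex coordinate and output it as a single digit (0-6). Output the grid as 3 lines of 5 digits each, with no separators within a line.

(row=0, col=0): c = -1.5000 + -0.1000i → escape time 6
(row=0, col=1): c = -1.0800 + -0.1000i → escape time 6
(row=0, col=2): c = -0.6600 + -0.1000i → escape time 6
(row=0, col=3): c = -0.2400 + -0.1000i → escape time 6
(row=0, col=4): c = 0.1800 + -0.1000i → escape time 6
(row=1, col=0): c = -1.5000 + -0.6100i → escape time 3
(row=1, col=1): c = -1.0800 + -0.6100i → escape time 4
(row=1, col=2): c = -0.6600 + -0.6100i → escape time 6
(row=1, col=3): c = -0.2400 + -0.6100i → escape time 6
(row=1, col=4): c = 0.1800 + -0.6100i → escape time 6
(row=2, col=0): c = -1.5000 + -1.1200i → escape time 2
(row=2, col=1): c = -1.0800 + -1.1200i → escape time 3
(row=2, col=2): c = -0.6600 + -1.1200i → escape time 3
(row=2, col=3): c = -0.2400 + -1.1200i → escape time 5
(row=2, col=4): c = 0.1800 + -1.1200i → escape time 3

Answer: 66666
34666
23353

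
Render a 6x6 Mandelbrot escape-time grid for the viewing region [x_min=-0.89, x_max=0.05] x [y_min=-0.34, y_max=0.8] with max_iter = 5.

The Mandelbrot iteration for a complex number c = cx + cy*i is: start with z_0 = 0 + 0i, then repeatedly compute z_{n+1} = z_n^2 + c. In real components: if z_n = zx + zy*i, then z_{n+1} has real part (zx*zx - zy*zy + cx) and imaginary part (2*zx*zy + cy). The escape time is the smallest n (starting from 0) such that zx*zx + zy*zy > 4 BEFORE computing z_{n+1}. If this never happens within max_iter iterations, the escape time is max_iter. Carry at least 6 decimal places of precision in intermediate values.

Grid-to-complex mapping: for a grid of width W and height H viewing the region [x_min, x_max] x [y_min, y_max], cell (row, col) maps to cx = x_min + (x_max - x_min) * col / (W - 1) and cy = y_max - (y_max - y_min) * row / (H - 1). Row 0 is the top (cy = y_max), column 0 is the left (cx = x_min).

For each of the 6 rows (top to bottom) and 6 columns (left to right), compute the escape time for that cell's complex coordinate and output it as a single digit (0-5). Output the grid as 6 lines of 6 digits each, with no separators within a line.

(row=0, col=0): c = -0.8900 + 0.8000i → escape time 4
(row=0, col=1): c = -0.7020 + 0.8000i → escape time 4
(row=0, col=2): c = -0.5140 + 0.8000i → escape time 5
(row=0, col=3): c = -0.3260 + 0.8000i → escape time 5
(row=0, col=4): c = -0.1380 + 0.8000i → escape time 5
(row=0, col=5): c = 0.0500 + 0.8000i → escape time 5
(row=1, col=0): c = -0.8900 + 0.5720i → escape time 5
(row=1, col=1): c = -0.7020 + 0.5720i → escape time 5
(row=1, col=2): c = -0.5140 + 0.5720i → escape time 5
(row=1, col=3): c = -0.3260 + 0.5720i → escape time 5
(row=1, col=4): c = -0.1380 + 0.5720i → escape time 5
(row=1, col=5): c = 0.0500 + 0.5720i → escape time 5
(row=2, col=0): c = -0.8900 + 0.3440i → escape time 5
(row=2, col=1): c = -0.7020 + 0.3440i → escape time 5
(row=2, col=2): c = -0.5140 + 0.3440i → escape time 5
(row=2, col=3): c = -0.3260 + 0.3440i → escape time 5
(row=2, col=4): c = -0.1380 + 0.3440i → escape time 5
(row=2, col=5): c = 0.0500 + 0.3440i → escape time 5
(row=3, col=0): c = -0.8900 + 0.1160i → escape time 5
(row=3, col=1): c = -0.7020 + 0.1160i → escape time 5
(row=3, col=2): c = -0.5140 + 0.1160i → escape time 5
(row=3, col=3): c = -0.3260 + 0.1160i → escape time 5
(row=3, col=4): c = -0.1380 + 0.1160i → escape time 5
(row=3, col=5): c = 0.0500 + 0.1160i → escape time 5
(row=4, col=0): c = -0.8900 + -0.1120i → escape time 5
(row=4, col=1): c = -0.7020 + -0.1120i → escape time 5
(row=4, col=2): c = -0.5140 + -0.1120i → escape time 5
(row=4, col=3): c = -0.3260 + -0.1120i → escape time 5
(row=4, col=4): c = -0.1380 + -0.1120i → escape time 5
(row=4, col=5): c = 0.0500 + -0.1120i → escape time 5
(row=5, col=0): c = -0.8900 + -0.3400i → escape time 5
(row=5, col=1): c = -0.7020 + -0.3400i → escape time 5
(row=5, col=2): c = -0.5140 + -0.3400i → escape time 5
(row=5, col=3): c = -0.3260 + -0.3400i → escape time 5
(row=5, col=4): c = -0.1380 + -0.3400i → escape time 5
(row=5, col=5): c = 0.0500 + -0.3400i → escape time 5

Answer: 445555
555555
555555
555555
555555
555555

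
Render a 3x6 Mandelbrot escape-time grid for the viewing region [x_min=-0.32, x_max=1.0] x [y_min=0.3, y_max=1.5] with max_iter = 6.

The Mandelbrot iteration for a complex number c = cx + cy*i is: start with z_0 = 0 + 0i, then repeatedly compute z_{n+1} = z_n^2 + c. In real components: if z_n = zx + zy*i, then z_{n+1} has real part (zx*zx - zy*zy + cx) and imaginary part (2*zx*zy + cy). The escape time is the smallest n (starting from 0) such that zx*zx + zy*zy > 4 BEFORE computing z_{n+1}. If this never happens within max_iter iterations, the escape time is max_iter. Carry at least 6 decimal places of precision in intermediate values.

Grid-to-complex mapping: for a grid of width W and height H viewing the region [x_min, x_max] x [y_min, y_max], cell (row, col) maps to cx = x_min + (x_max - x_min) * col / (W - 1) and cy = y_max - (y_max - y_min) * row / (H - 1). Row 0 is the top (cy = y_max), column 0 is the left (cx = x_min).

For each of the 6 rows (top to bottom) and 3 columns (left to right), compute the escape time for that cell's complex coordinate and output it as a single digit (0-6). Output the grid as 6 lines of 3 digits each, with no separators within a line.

Answer: 222
322
532
642
662
662

Derivation:
(row=0, col=0): c = -0.3200 + 1.5000i → escape time 2
(row=0, col=1): c = 0.3400 + 1.5000i → escape time 2
(row=0, col=2): c = 1.0000 + 1.5000i → escape time 2
(row=1, col=0): c = -0.3200 + 1.2600i → escape time 3
(row=1, col=1): c = 0.3400 + 1.2600i → escape time 2
(row=1, col=2): c = 1.0000 + 1.2600i → escape time 2
(row=2, col=0): c = -0.3200 + 1.0200i → escape time 5
(row=2, col=1): c = 0.3400 + 1.0200i → escape time 3
(row=2, col=2): c = 1.0000 + 1.0200i → escape time 2
(row=3, col=0): c = -0.3200 + 0.7800i → escape time 6
(row=3, col=1): c = 0.3400 + 0.7800i → escape time 4
(row=3, col=2): c = 1.0000 + 0.7800i → escape time 2
(row=4, col=0): c = -0.3200 + 0.5400i → escape time 6
(row=4, col=1): c = 0.3400 + 0.5400i → escape time 6
(row=4, col=2): c = 1.0000 + 0.5400i → escape time 2
(row=5, col=0): c = -0.3200 + 0.3000i → escape time 6
(row=5, col=1): c = 0.3400 + 0.3000i → escape time 6
(row=5, col=2): c = 1.0000 + 0.3000i → escape time 2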